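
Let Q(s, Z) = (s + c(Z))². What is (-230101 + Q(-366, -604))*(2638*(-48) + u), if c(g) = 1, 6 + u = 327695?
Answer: -19478372940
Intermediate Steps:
u = 327689 (u = -6 + 327695 = 327689)
Q(s, Z) = (1 + s)² (Q(s, Z) = (s + 1)² = (1 + s)²)
(-230101 + Q(-366, -604))*(2638*(-48) + u) = (-230101 + (1 - 366)²)*(2638*(-48) + 327689) = (-230101 + (-365)²)*(-126624 + 327689) = (-230101 + 133225)*201065 = -96876*201065 = -19478372940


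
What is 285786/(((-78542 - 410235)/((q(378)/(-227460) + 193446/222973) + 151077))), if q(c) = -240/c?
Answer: -766420570261928972566/8676331116885831 ≈ -88335.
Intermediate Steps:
285786/(((-78542 - 410235)/((q(378)/(-227460) + 193446/222973) + 151077))) = 285786/(((-78542 - 410235)/((-240/378/(-227460) + 193446/222973) + 151077))) = 285786/((-488777/((-240*1/378*(-1/227460) + 193446*(1/222973)) + 151077))) = 285786/((-488777/((-40/63*(-1/227460) + 193446/222973) + 151077))) = 285786/((-488777/((2/716499 + 193446/222973) + 151077))) = 285786/((-488777/(138604311500/159759931527 + 151077))) = 285786/((-488777/24136189779616079/159759931527)) = 285786/((-488777*159759931527/24136189779616079)) = 285786/(-78086980051972479/24136189779616079) = 285786*(-24136189779616079/78086980051972479) = -766420570261928972566/8676331116885831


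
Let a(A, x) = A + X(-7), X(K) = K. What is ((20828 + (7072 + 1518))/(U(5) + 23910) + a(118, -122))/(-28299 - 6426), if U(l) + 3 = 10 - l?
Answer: -17891/5535628 ≈ -0.0032320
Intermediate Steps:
U(l) = 7 - l (U(l) = -3 + (10 - l) = 7 - l)
a(A, x) = -7 + A (a(A, x) = A - 7 = -7 + A)
((20828 + (7072 + 1518))/(U(5) + 23910) + a(118, -122))/(-28299 - 6426) = ((20828 + (7072 + 1518))/((7 - 1*5) + 23910) + (-7 + 118))/(-28299 - 6426) = ((20828 + 8590)/((7 - 5) + 23910) + 111)/(-34725) = (29418/(2 + 23910) + 111)*(-1/34725) = (29418/23912 + 111)*(-1/34725) = (29418*(1/23912) + 111)*(-1/34725) = (14709/11956 + 111)*(-1/34725) = (1341825/11956)*(-1/34725) = -17891/5535628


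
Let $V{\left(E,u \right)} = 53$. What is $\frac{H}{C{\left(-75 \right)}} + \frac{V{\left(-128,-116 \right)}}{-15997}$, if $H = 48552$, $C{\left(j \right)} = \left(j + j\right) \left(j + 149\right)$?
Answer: $- \frac{64772887}{14797225} \approx -4.3774$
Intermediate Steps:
$C{\left(j \right)} = 2 j \left(149 + j\right)$
$\frac{H}{C{\left(-75 \right)}} + \frac{V{\left(-128,-116 \right)}}{-15997} = \frac{48552}{2 \left(-75\right) \left(149 - 75\right)} + \frac{53}{-15997} = \frac{48552}{2 \left(-75\right) 74} + 53 \left(- \frac{1}{15997}\right) = \frac{48552}{-11100} - \frac{53}{15997} = 48552 \left(- \frac{1}{11100}\right) - \frac{53}{15997} = - \frac{4046}{925} - \frac{53}{15997} = - \frac{64772887}{14797225}$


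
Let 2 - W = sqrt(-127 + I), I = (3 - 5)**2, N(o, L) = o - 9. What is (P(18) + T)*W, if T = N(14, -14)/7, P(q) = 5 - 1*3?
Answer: 38/7 - 19*I*sqrt(123)/7 ≈ 5.4286 - 30.103*I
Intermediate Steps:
N(o, L) = -9 + o
I = 4 (I = (-2)**2 = 4)
W = 2 - I*sqrt(123) (W = 2 - sqrt(-127 + 4) = 2 - sqrt(-123) = 2 - I*sqrt(123) ≈ 2.0 - 11.091*I)
P(q) = 2 (P(q) = 5 - 3 = 2)
T = 5/7 (T = (-9 + 14)/7 = 5*(1/7) = 5/7 ≈ 0.71429)
(P(18) + T)*W = (2 + 5/7)*(2 - I*sqrt(123)) = 19*(2 - I*sqrt(123))/7 = 38/7 - 19*I*sqrt(123)/7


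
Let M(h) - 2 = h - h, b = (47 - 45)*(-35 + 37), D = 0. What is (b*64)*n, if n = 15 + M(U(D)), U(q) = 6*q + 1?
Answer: 4352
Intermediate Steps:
U(q) = 1 + 6*q
b = 4 (b = 2*2 = 4)
M(h) = 2 (M(h) = 2 + (h - h) = 2 + 0 = 2)
n = 17 (n = 15 + 2 = 17)
(b*64)*n = (4*64)*17 = 256*17 = 4352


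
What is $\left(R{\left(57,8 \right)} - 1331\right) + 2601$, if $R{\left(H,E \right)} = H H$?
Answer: $4519$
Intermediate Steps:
$R{\left(H,E \right)} = H^{2}$
$\left(R{\left(57,8 \right)} - 1331\right) + 2601 = \left(57^{2} - 1331\right) + 2601 = \left(3249 - 1331\right) + 2601 = 1918 + 2601 = 4519$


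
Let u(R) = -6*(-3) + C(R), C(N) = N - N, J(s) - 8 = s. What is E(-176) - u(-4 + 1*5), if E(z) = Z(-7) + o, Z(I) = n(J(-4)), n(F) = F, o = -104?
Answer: -118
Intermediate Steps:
J(s) = 8 + s
Z(I) = 4 (Z(I) = 8 - 4 = 4)
C(N) = 0
E(z) = -100 (E(z) = 4 - 104 = -100)
u(R) = 18 (u(R) = -6*(-3) + 0 = 18 + 0 = 18)
E(-176) - u(-4 + 1*5) = -100 - 1*18 = -100 - 18 = -118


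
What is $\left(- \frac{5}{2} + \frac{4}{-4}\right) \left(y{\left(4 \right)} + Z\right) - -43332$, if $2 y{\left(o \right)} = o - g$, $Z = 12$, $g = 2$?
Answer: $\frac{86573}{2} \approx 43287.0$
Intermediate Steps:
$y{\left(o \right)} = -1 + \frac{o}{2}$ ($y{\left(o \right)} = \frac{o - 2}{2} = \frac{-2 + o}{2} = -1 + \frac{o}{2}$)
$\left(- \frac{5}{2} + \frac{4}{-4}\right) \left(y{\left(4 \right)} + Z\right) - -43332 = \left(- \frac{5}{2} + \frac{4}{-4}\right) \left(\left(-1 + \frac{1}{2} \cdot 4\right) + 12\right) - -43332 = \left(\left(-5\right) \frac{1}{2} + 4 \left(- \frac{1}{4}\right)\right) \left(\left(-1 + 2\right) + 12\right) + 43332 = \left(- \frac{5}{2} - 1\right) \left(1 + 12\right) + 43332 = \left(- \frac{7}{2}\right) 13 + 43332 = - \frac{91}{2} + 43332 = \frac{86573}{2}$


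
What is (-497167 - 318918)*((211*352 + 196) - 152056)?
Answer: 63318402980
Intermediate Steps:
(-497167 - 318918)*((211*352 + 196) - 152056) = -816085*((74272 + 196) - 152056) = -816085*(74468 - 152056) = -816085*(-77588) = 63318402980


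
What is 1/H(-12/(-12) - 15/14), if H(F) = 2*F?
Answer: -7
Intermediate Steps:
1/H(-12/(-12) - 15/14) = 1/(2*(-12/(-12) - 15/14)) = 1/(2*(-12*(-1/12) - 15*1/14)) = 1/(2*(1 - 15/14)) = 1/(2*(-1/14)) = 1/(-⅐) = -7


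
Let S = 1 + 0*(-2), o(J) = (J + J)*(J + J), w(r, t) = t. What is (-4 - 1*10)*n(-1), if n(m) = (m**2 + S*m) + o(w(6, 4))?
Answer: -896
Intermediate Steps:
o(J) = 4*J**2 (o(J) = (2*J)*(2*J) = 4*J**2)
S = 1 (S = 1 + 0 = 1)
n(m) = 64 + m + m**2 (n(m) = (m**2 + 1*m) + 4*4**2 = (m**2 + m) + 4*16 = (m + m**2) + 64 = 64 + m + m**2)
(-4 - 1*10)*n(-1) = (-4 - 1*10)*(64 - 1 + (-1)**2) = (-4 - 10)*(64 - 1 + 1) = -14*64 = -896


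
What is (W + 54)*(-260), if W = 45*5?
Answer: -72540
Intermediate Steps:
W = 225
(W + 54)*(-260) = (225 + 54)*(-260) = 279*(-260) = -72540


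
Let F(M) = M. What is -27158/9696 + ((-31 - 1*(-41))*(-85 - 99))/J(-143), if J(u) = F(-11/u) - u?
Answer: -2353685/150288 ≈ -15.661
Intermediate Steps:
J(u) = -u - 11/u (J(u) = -11/u - u = -u - 11/u)
-27158/9696 + ((-31 - 1*(-41))*(-85 - 99))/J(-143) = -27158/9696 + ((-31 - 1*(-41))*(-85 - 99))/(-1*(-143) - 11/(-143)) = -27158*1/9696 + ((-31 + 41)*(-184))/(143 - 11*(-1/143)) = -13579/4848 + (10*(-184))/(143 + 1/13) = -13579/4848 - 1840/1860/13 = -13579/4848 - 1840*13/1860 = -13579/4848 - 1196/93 = -2353685/150288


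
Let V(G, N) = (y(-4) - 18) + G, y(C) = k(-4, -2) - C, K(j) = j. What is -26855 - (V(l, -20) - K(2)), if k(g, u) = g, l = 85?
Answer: -26920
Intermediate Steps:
y(C) = -4 - C
V(G, N) = -18 + G (V(G, N) = ((-4 - 1*(-4)) - 18) + G = ((-4 + 4) - 18) + G = (0 - 18) + G = -18 + G)
-26855 - (V(l, -20) - K(2)) = -26855 - ((-18 + 85) - 1*2) = -26855 - (67 - 2) = -26855 - 1*65 = -26855 - 65 = -26920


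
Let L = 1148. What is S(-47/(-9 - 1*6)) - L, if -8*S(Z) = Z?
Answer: -137807/120 ≈ -1148.4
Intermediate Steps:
S(Z) = -Z/8
S(-47/(-9 - 1*6)) - L = -(-47)/(8*(-9 - 1*6)) - 1*1148 = -(-47)/(8*(-9 - 6)) - 1148 = -(-47)/(8*(-15)) - 1148 = -(-47)*(-1)/(8*15) - 1148 = -⅛*47/15 - 1148 = -47/120 - 1148 = -137807/120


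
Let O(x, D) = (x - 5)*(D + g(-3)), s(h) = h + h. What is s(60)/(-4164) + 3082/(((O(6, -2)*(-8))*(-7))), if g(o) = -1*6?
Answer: -536967/77728 ≈ -6.9083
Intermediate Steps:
g(o) = -6
s(h) = 2*h
O(x, D) = (-6 + D)*(-5 + x) (O(x, D) = (x - 5)*(D - 6) = (-5 + x)*(-6 + D) = (-6 + D)*(-5 + x))
s(60)/(-4164) + 3082/(((O(6, -2)*(-8))*(-7))) = (2*60)/(-4164) + 3082/((((30 - 6*6 - 5*(-2) - 2*6)*(-8))*(-7))) = 120*(-1/4164) + 3082/((((30 - 36 + 10 - 12)*(-8))*(-7))) = -10/347 + 3082/((-8*(-8)*(-7))) = -10/347 + 3082/((64*(-7))) = -10/347 + 3082/(-448) = -10/347 + 3082*(-1/448) = -10/347 - 1541/224 = -536967/77728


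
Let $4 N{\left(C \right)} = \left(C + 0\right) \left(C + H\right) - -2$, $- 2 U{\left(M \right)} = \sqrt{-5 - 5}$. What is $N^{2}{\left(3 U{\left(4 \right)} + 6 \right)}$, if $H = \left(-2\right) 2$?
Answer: $- \frac{5471}{64} + \frac{51 i \sqrt{10}}{4} \approx -85.484 + 40.319 i$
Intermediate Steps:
$U{\left(M \right)} = - \frac{i \sqrt{10}}{2}$ ($U{\left(M \right)} = - \frac{\sqrt{-5 - 5}}{2} = - \frac{\sqrt{-10}}{2} = - \frac{i \sqrt{10}}{2}$)
$H = -4$
$N{\left(C \right)} = \frac{1}{2} + \frac{C \left(-4 + C\right)}{4}$ ($N{\left(C \right)} = \frac{\left(C + 0\right) \left(C - 4\right) - -2}{4} = \frac{C \left(-4 + C\right) + 2}{4} = \frac{2 + C \left(-4 + C\right)}{4} = \frac{1}{2} + \frac{C \left(-4 + C\right)}{4}$)
$N^{2}{\left(3 U{\left(4 \right)} + 6 \right)} = \left(\frac{1}{2} - \left(3 \left(- \frac{i \sqrt{10}}{2}\right) + 6\right) + \frac{\left(3 \left(- \frac{i \sqrt{10}}{2}\right) + 6\right)^{2}}{4}\right)^{2} = \left(\frac{1}{2} - \left(- \frac{3 i \sqrt{10}}{2} + 6\right) + \frac{\left(- \frac{3 i \sqrt{10}}{2} + 6\right)^{2}}{4}\right)^{2} = \left(\frac{1}{2} - \left(6 - \frac{3 i \sqrt{10}}{2}\right) + \frac{\left(6 - \frac{3 i \sqrt{10}}{2}\right)^{2}}{4}\right)^{2} = \left(- \frac{11}{2} + \frac{\left(6 - \frac{3 i \sqrt{10}}{2}\right)^{2}}{4} + \frac{3 i \sqrt{10}}{2}\right)^{2}$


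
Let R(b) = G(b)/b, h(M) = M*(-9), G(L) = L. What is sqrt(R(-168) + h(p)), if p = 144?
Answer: I*sqrt(1295) ≈ 35.986*I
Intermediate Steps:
h(M) = -9*M
R(b) = 1 (R(b) = b/b = 1)
sqrt(R(-168) + h(p)) = sqrt(1 - 9*144) = sqrt(1 - 1296) = sqrt(-1295) = I*sqrt(1295)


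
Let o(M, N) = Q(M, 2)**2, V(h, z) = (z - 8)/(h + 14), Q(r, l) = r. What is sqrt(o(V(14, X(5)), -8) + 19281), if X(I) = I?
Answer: sqrt(15116313)/28 ≈ 138.86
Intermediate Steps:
V(h, z) = (-8 + z)/(14 + h)
o(M, N) = M**2
sqrt(o(V(14, X(5)), -8) + 19281) = sqrt(((-8 + 5)/(14 + 14))**2 + 19281) = sqrt((-3/28)**2 + 19281) = sqrt(9/784 + 19281) = sqrt(15116313/784) = sqrt(15116313)/28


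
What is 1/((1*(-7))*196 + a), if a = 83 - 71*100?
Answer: -1/8389 ≈ -0.00011920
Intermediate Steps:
a = -7017 (a = 83 - 7100 = -7017)
1/((1*(-7))*196 + a) = 1/((1*(-7))*196 - 7017) = 1/(-7*196 - 7017) = 1/(-1372 - 7017) = 1/(-8389) = -1/8389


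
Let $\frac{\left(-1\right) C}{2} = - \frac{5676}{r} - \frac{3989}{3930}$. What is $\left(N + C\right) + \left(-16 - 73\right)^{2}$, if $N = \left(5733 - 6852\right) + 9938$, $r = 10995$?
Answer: $\frac{24115786349}{1440345} \approx 16743.0$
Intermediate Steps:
$C = \frac{4411049}{1440345}$ ($C = - 2 \left(- \frac{5676}{10995} - \frac{3989}{3930}\right) = - 2 \left(\left(-5676\right) \frac{1}{10995} - \frac{3989}{3930}\right) = - 2 \left(- \frac{1892}{3665} - \frac{3989}{3930}\right) = \left(-2\right) \left(- \frac{4411049}{2880690}\right) = \frac{4411049}{1440345} \approx 3.0625$)
$N = 8819$ ($N = -1119 + 9938 = 8819$)
$\left(N + C\right) + \left(-16 - 73\right)^{2} = \left(8819 + \frac{4411049}{1440345}\right) + \left(-16 - 73\right)^{2} = \frac{12706813604}{1440345} + \left(-89\right)^{2} = \frac{12706813604}{1440345} + 7921 = \frac{24115786349}{1440345}$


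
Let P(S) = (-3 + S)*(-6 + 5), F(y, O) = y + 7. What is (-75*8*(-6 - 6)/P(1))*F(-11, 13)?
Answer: -14400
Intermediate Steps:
F(y, O) = 7 + y
P(S) = 3 - S (P(S) = (-3 + S)*(-1) = 3 - S)
(-75*8*(-6 - 6)/P(1))*F(-11, 13) = (-75*8*(-6 - 6)/(3 - 1*1))*(7 - 11) = -75*8*(-12)/(3 - 1)*(-4) = -(-7200)/2*(-4) = -75*(-48)*(-4) = 3600*(-4) = -14400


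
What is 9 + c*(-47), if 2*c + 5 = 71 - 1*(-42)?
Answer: -2529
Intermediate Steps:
c = 54 (c = -5/2 + (71 - 1*(-42))/2 = -5/2 + (71 + 42)/2 = -5/2 + (1/2)*113 = -5/2 + 113/2 = 54)
9 + c*(-47) = 9 + 54*(-47) = 9 - 2538 = -2529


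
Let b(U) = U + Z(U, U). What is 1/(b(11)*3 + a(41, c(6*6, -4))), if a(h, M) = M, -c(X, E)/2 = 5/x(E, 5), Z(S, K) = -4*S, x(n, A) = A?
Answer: -1/101 ≈ -0.0099010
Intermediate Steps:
c(X, E) = -2 (c(X, E) = -10/5 = -2*1 = -2)
b(U) = -3*U (b(U) = U - 4*U = -3*U)
1/(b(11)*3 + a(41, c(6*6, -4))) = 1/(-3*11*3 - 2) = 1/(-33*3 - 2) = 1/(-99 - 2) = 1/(-101) = -1/101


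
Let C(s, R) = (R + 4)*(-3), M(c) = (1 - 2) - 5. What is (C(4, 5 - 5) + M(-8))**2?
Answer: 324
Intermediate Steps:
M(c) = -6 (M(c) = -1 - 5 = -6)
C(s, R) = -12 - 3*R (C(s, R) = (4 + R)*(-3) = -12 - 3*R)
(C(4, 5 - 5) + M(-8))**2 = ((-12 - 3*(5 - 5)) - 6)**2 = ((-12 - 3*0) - 6)**2 = ((-12 + 0) - 6)**2 = (-12 - 6)**2 = (-18)**2 = 324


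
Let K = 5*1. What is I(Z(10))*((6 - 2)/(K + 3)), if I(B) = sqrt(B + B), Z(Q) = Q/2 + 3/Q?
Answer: sqrt(265)/10 ≈ 1.6279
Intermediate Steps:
K = 5
Z(Q) = Q/2 + 3/Q (Z(Q) = Q*(1/2) + 3/Q = Q/2 + 3/Q)
I(B) = sqrt(2)*sqrt(B) (I(B) = sqrt(2*B) = sqrt(2)*sqrt(B))
I(Z(10))*((6 - 2)/(K + 3)) = (sqrt(2)*sqrt((1/2)*10 + 3/10))*((6 - 2)/(5 + 3)) = (sqrt(2)*sqrt(5 + 3*(1/10)))*(4/8) = (sqrt(2)*sqrt(5 + 3/10))*(4*(1/8)) = (sqrt(2)*sqrt(53/10))*(1/2) = (sqrt(2)*(sqrt(530)/10))*(1/2) = (sqrt(265)/5)*(1/2) = sqrt(265)/10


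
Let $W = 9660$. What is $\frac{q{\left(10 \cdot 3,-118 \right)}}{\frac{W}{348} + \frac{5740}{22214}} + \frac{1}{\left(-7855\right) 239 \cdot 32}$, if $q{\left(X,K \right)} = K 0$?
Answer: $- \frac{1}{60075040} \approx -1.6646 \cdot 10^{-8}$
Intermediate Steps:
$q{\left(X,K \right)} = 0$
$\frac{q{\left(10 \cdot 3,-118 \right)}}{\frac{W}{348} + \frac{5740}{22214}} + \frac{1}{\left(-7855\right) 239 \cdot 32} = \frac{0}{\frac{9660}{348} + \frac{5740}{22214}} + \frac{1}{\left(-7855\right) 239 \cdot 32} = \frac{0}{9660 \cdot \frac{1}{348} + 5740 \cdot \frac{1}{22214}} - \frac{1}{7855 \cdot 7648} = \frac{0}{\frac{805}{29} + \frac{2870}{11107}} - \frac{1}{60075040} = \frac{0}{\frac{311185}{11107}} - \frac{1}{60075040} = 0 \cdot \frac{11107}{311185} - \frac{1}{60075040} = 0 - \frac{1}{60075040} = - \frac{1}{60075040}$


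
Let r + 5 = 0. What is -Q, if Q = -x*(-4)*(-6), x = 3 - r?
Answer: 192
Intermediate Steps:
r = -5 (r = -5 + 0 = -5)
x = 8 (x = 3 - 1*(-5) = 3 + 5 = 8)
Q = -192 (Q = -8*(-4)*(-6) = -(-32)*(-6) = -1*192 = -192)
-Q = -1*(-192) = 192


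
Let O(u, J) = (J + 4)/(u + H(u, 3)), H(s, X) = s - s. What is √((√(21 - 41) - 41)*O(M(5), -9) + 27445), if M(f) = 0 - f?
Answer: √(27404 + 2*I*√5) ≈ 165.54 + 0.014*I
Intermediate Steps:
M(f) = -f
H(s, X) = 0
O(u, J) = (4 + J)/u (O(u, J) = (J + 4)/(u + 0) = (4 + J)/u)
√((√(21 - 41) - 41)*O(M(5), -9) + 27445) = √((√(21 - 41) - 41)*((4 - 9)/((-1*5))) + 27445) = √((√(-20) - 41)*(-5/(-5)) + 27445) = √((2*I*√5 - 41)*(-⅕*(-5)) + 27445) = √((-41 + 2*I*√5)*1 + 27445) = √((-41 + 2*I*√5) + 27445) = √(27404 + 2*I*√5)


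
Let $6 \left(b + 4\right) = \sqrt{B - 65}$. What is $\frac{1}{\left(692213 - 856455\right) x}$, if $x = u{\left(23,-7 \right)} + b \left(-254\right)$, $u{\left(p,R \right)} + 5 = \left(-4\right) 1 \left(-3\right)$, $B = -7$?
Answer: $- \frac{1023}{193076489762} - \frac{127 i \sqrt{2}}{96538244881} \approx -5.2984 \cdot 10^{-9} - 1.8605 \cdot 10^{-9} i$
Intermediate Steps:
$u{\left(p,R \right)} = 7$ ($u{\left(p,R \right)} = -5 + \left(-4\right) 1 \left(-3\right) = -5 - -12 = -5 + 12 = 7$)
$b = -4 + i \sqrt{2}$ ($b = -4 + \frac{\sqrt{-7 - 65}}{6} = -4 + \frac{\sqrt{-72}}{6} = -4 + \frac{6 i \sqrt{2}}{6} = -4 + i \sqrt{2} \approx -4.0 + 1.4142 i$)
$x = 1023 - 254 i \sqrt{2}$ ($x = 7 + \left(-4 + i \sqrt{2}\right) \left(-254\right) = 7 + \left(1016 - 254 i \sqrt{2}\right) = 1023 - 254 i \sqrt{2} \approx 1023.0 - 359.21 i$)
$\frac{1}{\left(692213 - 856455\right) x} = \frac{1}{\left(692213 - 856455\right) \left(1023 - 254 i \sqrt{2}\right)} = \frac{1}{\left(-164242\right) \left(1023 - 254 i \sqrt{2}\right)} = - \frac{1}{164242 \left(1023 - 254 i \sqrt{2}\right)}$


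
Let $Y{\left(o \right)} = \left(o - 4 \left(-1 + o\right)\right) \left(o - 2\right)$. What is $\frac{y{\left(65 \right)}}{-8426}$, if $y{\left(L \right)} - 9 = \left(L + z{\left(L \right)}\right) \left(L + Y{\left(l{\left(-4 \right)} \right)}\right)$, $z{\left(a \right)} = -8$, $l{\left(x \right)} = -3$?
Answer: $- \frac{9}{8426} \approx -0.0010681$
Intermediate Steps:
$Y{\left(o \right)} = \left(-2 + o\right) \left(4 - 3 o\right)$ ($Y{\left(o \right)} = \left(o - \left(-4 + 4 o\right)\right) \left(-2 + o\right) = \left(4 - 3 o\right) \left(-2 + o\right) = \left(-2 + o\right) \left(4 - 3 o\right)$)
$y{\left(L \right)} = 9 + \left(-65 + L\right) \left(-8 + L\right)$ ($y{\left(L \right)} = 9 + \left(L - 8\right) \left(L - \left(38 + 27\right)\right) = 9 + \left(-8 + L\right) \left(L - 65\right) = 9 + \left(-8 + L\right) \left(-65 + L\right) = 9 + \left(-65 + L\right) \left(-8 + L\right)$)
$\frac{y{\left(65 \right)}}{-8426} = \frac{529 + 65^{2} - 4745}{-8426} = \left(529 + 4225 - 4745\right) \left(- \frac{1}{8426}\right) = 9 \left(- \frac{1}{8426}\right) = - \frac{9}{8426}$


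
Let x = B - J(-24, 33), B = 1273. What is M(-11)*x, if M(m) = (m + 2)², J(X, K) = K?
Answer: 100440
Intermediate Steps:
M(m) = (2 + m)²
x = 1240 (x = 1273 - 1*33 = 1273 - 33 = 1240)
M(-11)*x = (2 - 11)²*1240 = (-9)²*1240 = 81*1240 = 100440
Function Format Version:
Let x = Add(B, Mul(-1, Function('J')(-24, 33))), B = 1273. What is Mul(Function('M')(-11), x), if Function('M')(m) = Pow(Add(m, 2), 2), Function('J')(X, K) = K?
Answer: 100440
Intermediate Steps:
Function('M')(m) = Pow(Add(2, m), 2)
x = 1240 (x = Add(1273, Mul(-1, 33)) = Add(1273, -33) = 1240)
Mul(Function('M')(-11), x) = Mul(Pow(Add(2, -11), 2), 1240) = Mul(Pow(-9, 2), 1240) = Mul(81, 1240) = 100440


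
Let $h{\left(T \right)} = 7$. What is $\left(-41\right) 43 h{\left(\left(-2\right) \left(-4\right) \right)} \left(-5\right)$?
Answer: $61705$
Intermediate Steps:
$\left(-41\right) 43 h{\left(\left(-2\right) \left(-4\right) \right)} \left(-5\right) = \left(-41\right) 43 \cdot 7 \left(-5\right) = \left(-1763\right) \left(-35\right) = 61705$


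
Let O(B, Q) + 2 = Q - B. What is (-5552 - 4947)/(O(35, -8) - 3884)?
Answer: 10499/3929 ≈ 2.6722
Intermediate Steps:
O(B, Q) = -2 + Q - B (O(B, Q) = -2 + (Q - B) = -2 + Q - B)
(-5552 - 4947)/(O(35, -8) - 3884) = (-5552 - 4947)/((-2 - 8 - 1*35) - 3884) = -10499/((-2 - 8 - 35) - 3884) = -10499/(-45 - 3884) = -10499/(-3929) = -10499*(-1/3929) = 10499/3929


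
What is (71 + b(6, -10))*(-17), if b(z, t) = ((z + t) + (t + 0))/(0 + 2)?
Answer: -1088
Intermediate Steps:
b(z, t) = t + z/2 (b(z, t) = ((t + z) + t)/2 = (z + 2*t)*(½) = t + z/2)
(71 + b(6, -10))*(-17) = (71 + (-10 + (½)*6))*(-17) = (71 + (-10 + 3))*(-17) = (71 - 7)*(-17) = 64*(-17) = -1088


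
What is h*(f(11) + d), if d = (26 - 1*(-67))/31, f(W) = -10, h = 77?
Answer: -539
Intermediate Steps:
d = 3 (d = (26 + 67)*(1/31) = 93*(1/31) = 3)
h*(f(11) + d) = 77*(-10 + 3) = 77*(-7) = -539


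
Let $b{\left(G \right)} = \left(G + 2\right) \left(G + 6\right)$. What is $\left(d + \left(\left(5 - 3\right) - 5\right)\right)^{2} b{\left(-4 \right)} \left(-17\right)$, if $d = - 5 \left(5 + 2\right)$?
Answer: $98192$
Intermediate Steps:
$b{\left(G \right)} = \left(2 + G\right) \left(6 + G\right)$
$d = -35$ ($d = \left(-5\right) 7 = -35$)
$\left(d + \left(\left(5 - 3\right) - 5\right)\right)^{2} b{\left(-4 \right)} \left(-17\right) = \left(-35 + \left(\left(5 - 3\right) - 5\right)\right)^{2} \left(12 + \left(-4\right)^{2} + 8 \left(-4\right)\right) \left(-17\right) = \left(-35 + \left(2 - 5\right)\right)^{2} \left(12 + 16 - 32\right) \left(-17\right) = \left(-35 - 3\right)^{2} \left(-4\right) \left(-17\right) = \left(-38\right)^{2} \left(-4\right) \left(-17\right) = 1444 \left(-4\right) \left(-17\right) = \left(-5776\right) \left(-17\right) = 98192$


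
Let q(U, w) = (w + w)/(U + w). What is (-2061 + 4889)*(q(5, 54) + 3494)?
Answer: 583286312/59 ≈ 9.8862e+6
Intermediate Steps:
q(U, w) = 2*w/(U + w) (q(U, w) = (2*w)/(U + w) = 2*w/(U + w))
(-2061 + 4889)*(q(5, 54) + 3494) = (-2061 + 4889)*(2*54/(5 + 54) + 3494) = 2828*(2*54/59 + 3494) = 2828*(2*54*(1/59) + 3494) = 2828*(108/59 + 3494) = 2828*(206254/59) = 583286312/59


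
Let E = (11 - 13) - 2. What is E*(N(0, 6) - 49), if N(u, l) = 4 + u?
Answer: 180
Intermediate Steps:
E = -4 (E = -2 - 2 = -4)
E*(N(0, 6) - 49) = -4*((4 + 0) - 49) = -4*(4 - 49) = -4*(-45) = 180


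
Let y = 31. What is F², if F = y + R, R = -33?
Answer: 4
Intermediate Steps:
F = -2 (F = 31 - 33 = -2)
F² = (-2)² = 4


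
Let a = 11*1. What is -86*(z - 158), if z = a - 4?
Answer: 12986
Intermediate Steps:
a = 11
z = 7 (z = 11 - 4 = 7)
-86*(z - 158) = -86*(7 - 158) = -86*(-151) = 12986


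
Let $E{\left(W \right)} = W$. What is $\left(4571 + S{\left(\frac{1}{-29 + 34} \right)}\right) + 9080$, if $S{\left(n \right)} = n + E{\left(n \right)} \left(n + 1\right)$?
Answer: $\frac{341286}{25} \approx 13651.0$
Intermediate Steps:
$S{\left(n \right)} = n + n \left(1 + n\right)$ ($S{\left(n \right)} = n + n \left(n + 1\right) = n + n \left(1 + n\right)$)
$\left(4571 + S{\left(\frac{1}{-29 + 34} \right)}\right) + 9080 = \left(4571 + \frac{2 + \frac{1}{-29 + 34}}{-29 + 34}\right) + 9080 = \left(4571 + \frac{2 + \frac{1}{5}}{5}\right) + 9080 = \left(4571 + \frac{1}{5} \cdot \frac{11}{5}\right) + 9080 = \left(4571 + \frac{11}{25}\right) + 9080 = \frac{114286}{25} + 9080 = \frac{341286}{25}$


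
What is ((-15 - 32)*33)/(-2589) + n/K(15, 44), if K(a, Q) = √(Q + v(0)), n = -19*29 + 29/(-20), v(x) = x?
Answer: 517/863 - 11049*√11/440 ≈ -82.686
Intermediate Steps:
n = -11049/20 (n = -551 + 29*(-1/20) = -551 - 29/20 = -11049/20 ≈ -552.45)
K(a, Q) = √Q (K(a, Q) = √(Q + 0) = √Q)
((-15 - 32)*33)/(-2589) + n/K(15, 44) = ((-15 - 32)*33)/(-2589) - 11049*√11/22/20 = -47*33*(-1/2589) - 11049*√11/22/20 = -1551*(-1/2589) - 11049*√11/440 = 517/863 - 11049*√11/440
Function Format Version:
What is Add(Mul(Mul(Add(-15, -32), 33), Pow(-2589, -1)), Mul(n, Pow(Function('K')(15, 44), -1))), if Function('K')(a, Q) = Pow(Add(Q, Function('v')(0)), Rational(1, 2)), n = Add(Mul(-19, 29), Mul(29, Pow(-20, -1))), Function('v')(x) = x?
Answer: Add(Rational(517, 863), Mul(Rational(-11049, 440), Pow(11, Rational(1, 2)))) ≈ -82.686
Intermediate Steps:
n = Rational(-11049, 20) (n = Add(-551, Mul(29, Rational(-1, 20))) = Add(-551, Rational(-29, 20)) = Rational(-11049, 20) ≈ -552.45)
Function('K')(a, Q) = Pow(Q, Rational(1, 2)) (Function('K')(a, Q) = Pow(Add(Q, 0), Rational(1, 2)) = Pow(Q, Rational(1, 2)))
Add(Mul(Mul(Add(-15, -32), 33), Pow(-2589, -1)), Mul(n, Pow(Function('K')(15, 44), -1))) = Add(Mul(Mul(Add(-15, -32), 33), Pow(-2589, -1)), Mul(Rational(-11049, 20), Pow(Pow(44, Rational(1, 2)), -1))) = Add(Mul(Mul(-47, 33), Rational(-1, 2589)), Mul(Rational(-11049, 20), Pow(Mul(2, Pow(11, Rational(1, 2))), -1))) = Add(Mul(-1551, Rational(-1, 2589)), Mul(Rational(-11049, 20), Mul(Rational(1, 22), Pow(11, Rational(1, 2))))) = Add(Rational(517, 863), Mul(Rational(-11049, 440), Pow(11, Rational(1, 2))))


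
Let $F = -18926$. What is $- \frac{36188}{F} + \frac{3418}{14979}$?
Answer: $\frac{303374560}{141746277} \approx 2.1403$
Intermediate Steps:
$- \frac{36188}{F} + \frac{3418}{14979} = - \frac{36188}{-18926} + \frac{3418}{14979} = \left(-36188\right) \left(- \frac{1}{18926}\right) + 3418 \cdot \frac{1}{14979} = \frac{18094}{9463} + \frac{3418}{14979} = \frac{303374560}{141746277}$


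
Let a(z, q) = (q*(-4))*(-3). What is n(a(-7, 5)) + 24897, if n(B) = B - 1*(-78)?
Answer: 25035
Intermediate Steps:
a(z, q) = 12*q (a(z, q) = -4*q*(-3) = 12*q)
n(B) = 78 + B (n(B) = B + 78 = 78 + B)
n(a(-7, 5)) + 24897 = (78 + 12*5) + 24897 = (78 + 60) + 24897 = 138 + 24897 = 25035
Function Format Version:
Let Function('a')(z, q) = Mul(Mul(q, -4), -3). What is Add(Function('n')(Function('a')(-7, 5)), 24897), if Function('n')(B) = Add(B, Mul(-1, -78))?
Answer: 25035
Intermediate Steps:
Function('a')(z, q) = Mul(12, q) (Function('a')(z, q) = Mul(Mul(-4, q), -3) = Mul(12, q))
Function('n')(B) = Add(78, B) (Function('n')(B) = Add(B, 78) = Add(78, B))
Add(Function('n')(Function('a')(-7, 5)), 24897) = Add(Add(78, Mul(12, 5)), 24897) = Add(Add(78, 60), 24897) = Add(138, 24897) = 25035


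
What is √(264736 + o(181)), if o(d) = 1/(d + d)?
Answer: √34692064746/362 ≈ 514.53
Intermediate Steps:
o(d) = 1/(2*d)
√(264736 + o(181)) = √(264736 + (½)/181) = √(264736 + (½)*(1/181)) = √(264736 + 1/362) = √(95834433/362) = √34692064746/362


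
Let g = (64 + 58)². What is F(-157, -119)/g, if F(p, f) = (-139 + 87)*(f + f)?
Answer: 3094/3721 ≈ 0.83150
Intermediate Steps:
F(p, f) = -104*f
g = 14884 (g = 122² = 14884)
F(-157, -119)/g = -104*(-119)/14884 = 12376*(1/14884) = 3094/3721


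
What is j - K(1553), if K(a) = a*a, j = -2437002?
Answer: -4848811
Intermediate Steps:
K(a) = a²
j - K(1553) = -2437002 - 1*1553² = -2437002 - 1*2411809 = -2437002 - 2411809 = -4848811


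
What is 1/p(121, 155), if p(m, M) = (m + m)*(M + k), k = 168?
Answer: 1/78166 ≈ 1.2793e-5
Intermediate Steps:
p(m, M) = 2*m*(168 + M) (p(m, M) = (m + m)*(M + 168) = (2*m)*(168 + M) = 2*m*(168 + M))
1/p(121, 155) = 1/(2*121*(168 + 155)) = 1/(2*121*323) = 1/78166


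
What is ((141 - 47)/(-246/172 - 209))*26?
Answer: -210184/18097 ≈ -11.614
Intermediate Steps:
((141 - 47)/(-246/172 - 209))*26 = (94/(-246*1/172 - 209))*26 = (94/(-123/86 - 209))*26 = (94/(-18097/86))*26 = (94*(-86/18097))*26 = -8084/18097*26 = -210184/18097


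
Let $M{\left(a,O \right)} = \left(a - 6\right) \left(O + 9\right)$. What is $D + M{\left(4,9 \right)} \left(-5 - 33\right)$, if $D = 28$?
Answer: $1396$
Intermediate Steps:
$M{\left(a,O \right)} = \left(-6 + a\right) \left(9 + O\right)$
$D + M{\left(4,9 \right)} \left(-5 - 33\right) = 28 + \left(-54 - 54 + 9 \cdot 4 + 9 \cdot 4\right) \left(-5 - 33\right) = 28 + \left(-54 - 54 + 36 + 36\right) \left(-38\right) = 28 - -1368 = 28 + 1368 = 1396$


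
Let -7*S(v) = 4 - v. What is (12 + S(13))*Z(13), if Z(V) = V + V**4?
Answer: 379626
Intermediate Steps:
S(v) = -4/7 + v/7 (S(v) = -(4 - v)/7 = -4/7 + v/7)
(12 + S(13))*Z(13) = (12 + (-4/7 + (1/7)*13))*(13 + 13**4) = (12 + (-4/7 + 13/7))*(13 + 28561) = (12 + 9/7)*28574 = (93/7)*28574 = 379626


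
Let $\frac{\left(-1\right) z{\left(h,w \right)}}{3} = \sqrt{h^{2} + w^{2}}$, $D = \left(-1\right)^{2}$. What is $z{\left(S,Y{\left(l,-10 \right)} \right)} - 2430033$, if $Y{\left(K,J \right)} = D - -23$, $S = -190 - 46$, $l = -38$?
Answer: $-2430033 - 12 \sqrt{3517} \approx -2.4307 \cdot 10^{6}$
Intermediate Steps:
$D = 1$
$S = -236$ ($S = -190 - 46 = -236$)
$Y{\left(K,J \right)} = 24$ ($Y{\left(K,J \right)} = 1 - -23 = 1 + 23 = 24$)
$z{\left(h,w \right)} = - 3 \sqrt{h^{2} + w^{2}}$
$z{\left(S,Y{\left(l,-10 \right)} \right)} - 2430033 = - 3 \sqrt{\left(-236\right)^{2} + 24^{2}} - 2430033 = - 3 \sqrt{55696 + 576} - 2430033 = - 3 \sqrt{56272} - 2430033 = - 3 \cdot 4 \sqrt{3517} - 2430033 = - 12 \sqrt{3517} - 2430033 = -2430033 - 12 \sqrt{3517}$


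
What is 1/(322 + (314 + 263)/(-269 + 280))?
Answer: 11/4119 ≈ 0.0026706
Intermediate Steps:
1/(322 + (314 + 263)/(-269 + 280)) = 1/(322 + 577/11) = 1/(4119/11) = 11/4119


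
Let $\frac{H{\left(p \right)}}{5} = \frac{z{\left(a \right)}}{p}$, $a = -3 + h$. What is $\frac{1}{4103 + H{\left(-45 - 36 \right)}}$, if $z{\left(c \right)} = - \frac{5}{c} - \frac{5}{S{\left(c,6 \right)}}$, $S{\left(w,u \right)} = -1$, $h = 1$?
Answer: $\frac{54}{221537} \approx 0.00024375$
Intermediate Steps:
$a = -2$ ($a = -3 + 1 = -2$)
$z{\left(c \right)} = 5 - \frac{5}{c}$ ($z{\left(c \right)} = - \frac{5}{c} - \frac{5}{-1} = - \frac{5}{c} - -5 = - \frac{5}{c} + 5 = 5 - \frac{5}{c}$)
$H{\left(p \right)} = \frac{75}{2 p}$ ($H{\left(p \right)} = 5 \frac{5 - \frac{5}{-2}}{p} = 5 \frac{5 - - \frac{5}{2}}{p} = 5 \frac{5 + \frac{5}{2}}{p} = 5 \frac{15}{2 p} = \frac{75}{2 p}$)
$\frac{1}{4103 + H{\left(-45 - 36 \right)}} = \frac{1}{4103 + \frac{75}{2 \left(-45 - 36\right)}} = \frac{1}{4103 + \frac{75}{2 \left(-81\right)}} = \frac{1}{4103 + \frac{75}{2} \left(- \frac{1}{81}\right)} = \frac{1}{4103 - \frac{25}{54}} = \frac{1}{\frac{221537}{54}} = \frac{54}{221537}$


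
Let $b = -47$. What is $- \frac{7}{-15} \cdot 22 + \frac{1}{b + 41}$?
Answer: $\frac{101}{10} \approx 10.1$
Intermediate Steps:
$- \frac{7}{-15} \cdot 22 + \frac{1}{b + 41} = - \frac{7}{-15} \cdot 22 + \frac{1}{-47 + 41} = \left(-7\right) \left(- \frac{1}{15}\right) 22 + \frac{1}{-6} = \frac{7}{15} \cdot 22 - \frac{1}{6} = \frac{154}{15} - \frac{1}{6} = \frac{101}{10}$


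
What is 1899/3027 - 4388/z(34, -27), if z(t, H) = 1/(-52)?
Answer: 230230217/1009 ≈ 2.2818e+5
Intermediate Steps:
z(t, H) = -1/52
1899/3027 - 4388/z(34, -27) = 1899/3027 - 4388/(-1/52) = 1899*(1/3027) - 4388*(-52) = 633/1009 + 228176 = 230230217/1009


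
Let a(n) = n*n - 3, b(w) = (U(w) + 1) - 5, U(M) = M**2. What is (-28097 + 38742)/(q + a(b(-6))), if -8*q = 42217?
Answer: -85160/34049 ≈ -2.5011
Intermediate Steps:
q = -42217/8 (q = -1/8*42217 = -42217/8 ≈ -5277.1)
b(w) = -4 + w**2 (b(w) = (w**2 + 1) - 5 = (1 + w**2) - 5 = -4 + w**2)
a(n) = -3 + n**2 (a(n) = n**2 - 3 = -3 + n**2)
(-28097 + 38742)/(q + a(b(-6))) = (-28097 + 38742)/(-42217/8 + (-3 + (-4 + (-6)**2)**2)) = 10645/(-42217/8 + (-3 + (-4 + 36)**2)) = 10645/(-42217/8 + (-3 + 32**2)) = 10645/(-42217/8 + (-3 + 1024)) = 10645/(-42217/8 + 1021) = 10645/(-34049/8) = 10645*(-8/34049) = -85160/34049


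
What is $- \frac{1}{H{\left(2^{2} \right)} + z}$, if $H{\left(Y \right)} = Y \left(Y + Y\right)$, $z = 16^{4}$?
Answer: $- \frac{1}{65568} \approx -1.5251 \cdot 10^{-5}$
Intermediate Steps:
$z = 65536$
$H{\left(Y \right)} = 2 Y^{2}$ ($H{\left(Y \right)} = Y 2 Y = 2 Y^{2}$)
$- \frac{1}{H{\left(2^{2} \right)} + z} = - \frac{1}{2 \left(2^{2}\right)^{2} + 65536} = - \frac{1}{2 \cdot 4^{2} + 65536} = - \frac{1}{2 \cdot 16 + 65536} = - \frac{1}{32 + 65536} = - \frac{1}{65568}$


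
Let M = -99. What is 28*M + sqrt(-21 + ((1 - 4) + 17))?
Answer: -2772 + I*sqrt(7) ≈ -2772.0 + 2.6458*I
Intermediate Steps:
28*M + sqrt(-21 + ((1 - 4) + 17)) = 28*(-99) + sqrt(-21 + ((1 - 4) + 17)) = -2772 + sqrt(-21 + (-3 + 17)) = -2772 + sqrt(-21 + 14) = -2772 + sqrt(-7) = -2772 + I*sqrt(7)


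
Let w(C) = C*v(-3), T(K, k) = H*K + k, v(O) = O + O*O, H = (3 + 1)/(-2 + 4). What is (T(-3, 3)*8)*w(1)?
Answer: -144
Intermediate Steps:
H = 2 (H = 4/2 = 4*(½) = 2)
v(O) = O + O²
T(K, k) = k + 2*K (T(K, k) = 2*K + k = k + 2*K)
w(C) = 6*C (w(C) = C*(-3*(1 - 3)) = C*(-3*(-2)) = C*6 = 6*C)
(T(-3, 3)*8)*w(1) = ((3 + 2*(-3))*8)*(6*1) = ((3 - 6)*8)*6 = -3*8*6 = -24*6 = -144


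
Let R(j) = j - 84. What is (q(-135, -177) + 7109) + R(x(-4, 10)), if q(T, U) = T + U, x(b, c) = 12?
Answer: 6725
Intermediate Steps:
R(j) = -84 + j
(q(-135, -177) + 7109) + R(x(-4, 10)) = ((-135 - 177) + 7109) + (-84 + 12) = (-312 + 7109) - 72 = 6797 - 72 = 6725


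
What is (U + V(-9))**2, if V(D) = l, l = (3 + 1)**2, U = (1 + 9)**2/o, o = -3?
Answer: 2704/9 ≈ 300.44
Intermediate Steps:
U = -100/3 (U = (1 + 9)**2/(-3) = 10**2*(-1/3) = 100*(-1/3) = -100/3 ≈ -33.333)
l = 16 (l = 4**2 = 16)
V(D) = 16
(U + V(-9))**2 = (-100/3 + 16)**2 = (-52/3)**2 = 2704/9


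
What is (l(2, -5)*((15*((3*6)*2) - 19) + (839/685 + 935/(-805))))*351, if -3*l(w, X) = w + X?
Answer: 20170379619/110285 ≈ 1.8289e+5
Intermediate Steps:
l(w, X) = -X/3 - w/3 (l(w, X) = -(w + X)/3 = -(X + w)/3 = -X/3 - w/3)
(l(2, -5)*((15*((3*6)*2) - 19) + (839/685 + 935/(-805))))*351 = ((-⅓*(-5) - ⅓*2)*((15*((3*6)*2) - 19) + (839/685 + 935/(-805))))*351 = ((5/3 - ⅔)*((15*(18*2) - 19) + (839*(1/685) + 935*(-1/805))))*351 = (1*((15*36 - 19) + (839/685 - 187/161)))*351 = (1*((540 - 19) + 6984/110285))*351 = (1*(521 + 6984/110285))*351 = (1*(57465469/110285))*351 = (57465469/110285)*351 = 20170379619/110285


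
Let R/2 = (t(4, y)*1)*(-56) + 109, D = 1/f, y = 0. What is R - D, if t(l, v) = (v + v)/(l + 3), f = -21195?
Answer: 4620511/21195 ≈ 218.00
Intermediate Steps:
t(l, v) = 2*v/(3 + l) (t(l, v) = (2*v)/(3 + l) = 2*v/(3 + l))
D = -1/21195 (D = 1/(-21195) = -1/21195 ≈ -4.7181e-5)
R = 218 (R = 2*(((2*0/(3 + 4))*1)*(-56) + 109) = 2*(((2*0/7)*1)*(-56) + 109) = 2*(((2*0*(1/7))*1)*(-56) + 109) = 2*((0*1)*(-56) + 109) = 2*(0*(-56) + 109) = 2*(0 + 109) = 2*109 = 218)
R - D = 218 - 1*(-1/21195) = 218 + 1/21195 = 4620511/21195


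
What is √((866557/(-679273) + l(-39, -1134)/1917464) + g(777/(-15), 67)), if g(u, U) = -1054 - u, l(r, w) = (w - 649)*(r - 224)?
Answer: 163*I*√400358415720223987266170/3256203809180 ≈ 31.674*I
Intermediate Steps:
l(r, w) = (-649 + w)*(-224 + r)
√((866557/(-679273) + l(-39, -1134)/1917464) + g(777/(-15), 67)) = √((866557/(-679273) + (145376 - 649*(-39) - 224*(-1134) - 39*(-1134))/1917464) + (-1054 - 777/(-15))) = √((866557*(-1/679273) + (145376 + 25311 + 254016 + 44226)*(1/1917464)) + (-1054 - 777*(-1)/15)) = √((-866557/679273 + 468929*(1/1917464)) + (-1054 - 1*(-259/5))) = √((-866557/679273 + 468929/1917464) + (-1054 + 259/5)) = √(-1343061042831/1302481523672 - 5011/5) = √(-6533450220334547/6512407618360) = 163*I*√400358415720223987266170/3256203809180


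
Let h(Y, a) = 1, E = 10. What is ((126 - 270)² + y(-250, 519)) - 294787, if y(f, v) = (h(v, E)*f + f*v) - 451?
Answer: -404502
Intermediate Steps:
y(f, v) = -451 + f + f*v (y(f, v) = (1*f + f*v) - 451 = (f + f*v) - 451 = -451 + f + f*v)
((126 - 270)² + y(-250, 519)) - 294787 = ((126 - 270)² + (-451 - 250 - 250*519)) - 294787 = ((-144)² + (-451 - 250 - 129750)) - 294787 = (20736 - 130451) - 294787 = -109715 - 294787 = -404502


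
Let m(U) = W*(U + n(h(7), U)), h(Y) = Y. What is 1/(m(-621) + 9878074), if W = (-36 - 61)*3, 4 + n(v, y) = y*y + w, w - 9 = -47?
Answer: -1/102150524 ≈ -9.7895e-9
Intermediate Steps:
w = -38 (w = 9 - 47 = -38)
n(v, y) = -42 + y² (n(v, y) = -4 + (y*y - 38) = -4 + (y² - 38) = -4 + (-38 + y²) = -42 + y²)
W = -291 (W = -97*3 = -291)
m(U) = 12222 - 291*U - 291*U² (m(U) = -291*(U + (-42 + U²)) = -291*(-42 + U + U²) = 12222 - 291*U - 291*U²)
1/(m(-621) + 9878074) = 1/((12222 - 291*(-621) - 291*(-621)²) + 9878074) = 1/((12222 + 180711 - 291*385641) + 9878074) = 1/((12222 + 180711 - 112221531) + 9878074) = 1/(-112028598 + 9878074) = 1/(-102150524) = -1/102150524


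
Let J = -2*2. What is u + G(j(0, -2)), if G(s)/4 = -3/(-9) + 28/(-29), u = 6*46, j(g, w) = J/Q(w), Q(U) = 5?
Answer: 23792/87 ≈ 273.47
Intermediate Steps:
J = -4
j(g, w) = -⅘ (j(g, w) = -4/5 = -4*⅕ = -⅘)
u = 276
G(s) = -220/87 (G(s) = 4*(-3/(-9) + 28/(-29)) = 4*(-3*(-⅑) + 28*(-1/29)) = 4*(⅓ - 28/29) = 4*(-55/87) = -220/87)
u + G(j(0, -2)) = 276 - 220/87 = 23792/87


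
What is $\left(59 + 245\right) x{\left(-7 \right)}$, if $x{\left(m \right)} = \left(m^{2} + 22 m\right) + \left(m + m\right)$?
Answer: $-36176$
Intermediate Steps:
$x{\left(m \right)} = m^{2} + 24 m$ ($x{\left(m \right)} = \left(m^{2} + 22 m\right) + 2 m = m^{2} + 24 m$)
$\left(59 + 245\right) x{\left(-7 \right)} = \left(59 + 245\right) \left(- 7 \left(24 - 7\right)\right) = 304 \left(\left(-7\right) 17\right) = 304 \left(-119\right) = -36176$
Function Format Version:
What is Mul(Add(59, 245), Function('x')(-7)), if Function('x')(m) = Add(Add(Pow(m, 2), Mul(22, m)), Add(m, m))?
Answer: -36176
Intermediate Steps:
Function('x')(m) = Add(Pow(m, 2), Mul(24, m)) (Function('x')(m) = Add(Add(Pow(m, 2), Mul(22, m)), Mul(2, m)) = Add(Pow(m, 2), Mul(24, m)))
Mul(Add(59, 245), Function('x')(-7)) = Mul(Add(59, 245), Mul(-7, Add(24, -7))) = Mul(304, Mul(-7, 17)) = Mul(304, -119) = -36176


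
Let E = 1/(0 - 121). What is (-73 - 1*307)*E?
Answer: 380/121 ≈ 3.1405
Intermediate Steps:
E = -1/121 (E = 1/(-121) = -1/121 ≈ -0.0082645)
(-73 - 1*307)*E = (-73 - 1*307)*(-1/121) = (-73 - 307)*(-1/121) = -380*(-1/121) = 380/121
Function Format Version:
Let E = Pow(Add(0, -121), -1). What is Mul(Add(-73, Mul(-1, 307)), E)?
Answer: Rational(380, 121) ≈ 3.1405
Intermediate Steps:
E = Rational(-1, 121) (E = Pow(-121, -1) = Rational(-1, 121) ≈ -0.0082645)
Mul(Add(-73, Mul(-1, 307)), E) = Mul(Add(-73, Mul(-1, 307)), Rational(-1, 121)) = Mul(Add(-73, -307), Rational(-1, 121)) = Mul(-380, Rational(-1, 121)) = Rational(380, 121)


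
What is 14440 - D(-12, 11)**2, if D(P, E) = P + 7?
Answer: 14415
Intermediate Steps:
D(P, E) = 7 + P
14440 - D(-12, 11)**2 = 14440 - (7 - 12)**2 = 14440 - 1*(-5)**2 = 14440 - 1*25 = 14440 - 25 = 14415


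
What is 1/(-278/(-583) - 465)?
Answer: -583/270817 ≈ -0.0021527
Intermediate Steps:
1/(-278/(-583) - 465) = 1/(-278*(-1/583) - 465) = 1/(278/583 - 465) = 1/(-270817/583) = -583/270817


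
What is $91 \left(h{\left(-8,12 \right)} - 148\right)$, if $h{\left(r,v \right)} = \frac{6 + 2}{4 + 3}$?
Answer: $-13364$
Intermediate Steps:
$h{\left(r,v \right)} = \frac{8}{7}$
$91 \left(h{\left(-8,12 \right)} - 148\right) = 91 \left(\frac{8}{7} - 148\right) = 91 \left(- \frac{1028}{7}\right) = -13364$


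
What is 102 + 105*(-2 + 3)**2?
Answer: 207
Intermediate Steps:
102 + 105*(-2 + 3)**2 = 102 + 105*1**2 = 102 + 105*1 = 102 + 105 = 207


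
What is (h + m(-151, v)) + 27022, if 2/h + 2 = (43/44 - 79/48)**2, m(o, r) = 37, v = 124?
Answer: 11714880013/432959 ≈ 27058.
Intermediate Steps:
h = -557568/432959 (h = 2/(-2 + (43/44 - 79/48)**2) = 2/(-2 + (-353/528)**2) = 2/(-2 + 124609/278784) = 2/(-432959/278784) = 2*(-278784/432959) = -557568/432959 ≈ -1.2878)
(h + m(-151, v)) + 27022 = (-557568/432959 + 37) + 27022 = 15461915/432959 + 27022 = 11714880013/432959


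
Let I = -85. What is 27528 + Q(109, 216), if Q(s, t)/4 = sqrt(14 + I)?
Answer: 27528 + 4*I*sqrt(71) ≈ 27528.0 + 33.705*I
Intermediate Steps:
Q(s, t) = 4*I*sqrt(71) (Q(s, t) = 4*sqrt(14 - 85) = 4*sqrt(-71) = 4*(I*sqrt(71)) = 4*I*sqrt(71))
27528 + Q(109, 216) = 27528 + 4*I*sqrt(71)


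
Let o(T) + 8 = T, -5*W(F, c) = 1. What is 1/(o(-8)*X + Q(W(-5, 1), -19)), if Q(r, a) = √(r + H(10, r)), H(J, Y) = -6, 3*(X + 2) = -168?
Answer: 4640/4305951 - I*√155/4305951 ≈ 0.0010776 - 2.8913e-6*I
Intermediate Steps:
X = -58 (X = -2 + (⅓)*(-168) = -2 - 56 = -58)
W(F, c) = -⅕ (W(F, c) = -⅕*1 = -⅕)
Q(r, a) = √(-6 + r) (Q(r, a) = √(r - 6) = √(-6 + r))
o(T) = -8 + T
1/(o(-8)*X + Q(W(-5, 1), -19)) = 1/((-8 - 8)*(-58) + √(-6 - ⅕)) = 1/(-16*(-58) + √(-31/5)) = 1/(928 + I*√155/5)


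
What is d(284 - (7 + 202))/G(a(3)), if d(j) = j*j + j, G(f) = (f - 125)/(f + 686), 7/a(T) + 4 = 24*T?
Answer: -4665500/149 ≈ -31312.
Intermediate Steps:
a(T) = 7/(-4 + 24*T)
G(f) = (-125 + f)/(686 + f)
d(j) = j + j² (d(j) = j² + j = j + j²)
d(284 - (7 + 202))/G(a(3)) = ((284 - (7 + 202))*(1 + (284 - (7 + 202))))/(((-125 + 7/(4*(-1 + 6*3)))/(686 + 7/(4*(-1 + 6*3))))) = ((284 - 1*209)*(1 + (284 - 1*209)))/(((-125 + 7/(4*(-1 + 18)))/(686 + 7/(4*(-1 + 18))))) = ((284 - 209)*(1 + (284 - 209)))/(((-125 + (7/4)/17)/(686 + (7/4)/17))) = (75*(1 + 75))/(((-125 + (7/4)*(1/17))/(686 + (7/4)*(1/17)))) = (75*76)/(((-125 + 7/68)/(686 + 7/68))) = 5700/((-8493/68/(46655/68))) = 5700/(((68/46655)*(-8493/68))) = 5700/(-8493/46655) = 5700*(-46655/8493) = -4665500/149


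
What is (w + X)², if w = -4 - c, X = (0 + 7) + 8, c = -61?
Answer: 5184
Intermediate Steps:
X = 15 (X = 7 + 8 = 15)
w = 57 (w = -4 - 1*(-61) = -4 + 61 = 57)
(w + X)² = (57 + 15)² = 72² = 5184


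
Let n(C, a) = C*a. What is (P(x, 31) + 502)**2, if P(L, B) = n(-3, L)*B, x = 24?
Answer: 2992900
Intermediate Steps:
P(L, B) = -3*B*L (P(L, B) = (-3*L)*B = -3*B*L)
(P(x, 31) + 502)**2 = (-3*31*24 + 502)**2 = (-2232 + 502)**2 = (-1730)**2 = 2992900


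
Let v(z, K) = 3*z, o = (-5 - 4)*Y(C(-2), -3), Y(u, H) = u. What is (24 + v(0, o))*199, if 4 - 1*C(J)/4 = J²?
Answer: 4776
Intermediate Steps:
C(J) = 16 - 4*J²
o = 0 (o = (-5 - 4)*(16 - 4*(-2)²) = -9*(16 - 4*4) = -9*(16 - 16) = -9*0 = 0)
(24 + v(0, o))*199 = (24 + 3*0)*199 = (24 + 0)*199 = 24*199 = 4776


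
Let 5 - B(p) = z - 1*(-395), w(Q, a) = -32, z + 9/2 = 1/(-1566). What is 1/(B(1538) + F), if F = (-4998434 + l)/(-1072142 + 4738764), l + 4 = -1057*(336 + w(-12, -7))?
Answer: -1435482513/555460280495 ≈ -0.0025843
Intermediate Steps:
z = -3524/783 (z = -9/2 + 1/(-1566) = -9/2 - 1/1566 = -3524/783 ≈ -4.5006)
l = -321332 (l = -4 - 1057*(336 - 32) = -4 - 1057*304 = -4 - 321328 = -321332)
B(p) = -301846/783 (B(p) = 5 - (-3524/783 - 1*(-395)) = 5 - (-3524/783 + 395) = 5 - 1*305761/783 = 5 - 305761/783 = -301846/783)
F = -2659883/1833311 (F = (-4998434 - 321332)/(-1072142 + 4738764) = -5319766/3666622 = -5319766*1/3666622 = -2659883/1833311 ≈ -1.4509)
1/(B(1538) + F) = 1/(-301846/783 - 2659883/1833311) = 1/(-555460280495/1435482513) = -1435482513/555460280495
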